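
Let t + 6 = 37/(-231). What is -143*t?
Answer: 18499/21 ≈ 880.90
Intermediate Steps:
t = -1423/231 (t = -6 + 37/(-231) = -6 + 37*(-1/231) = -6 - 37/231 = -1423/231 ≈ -6.1602)
-143*t = -143*(-1423/231) = 18499/21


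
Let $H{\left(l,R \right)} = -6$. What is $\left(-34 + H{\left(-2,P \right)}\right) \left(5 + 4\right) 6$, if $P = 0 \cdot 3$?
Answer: $-2160$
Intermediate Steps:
$P = 0$
$\left(-34 + H{\left(-2,P \right)}\right) \left(5 + 4\right) 6 = \left(-34 - 6\right) \left(5 + 4\right) 6 = - 40 \cdot 9 \cdot 6 = \left(-40\right) 54 = -2160$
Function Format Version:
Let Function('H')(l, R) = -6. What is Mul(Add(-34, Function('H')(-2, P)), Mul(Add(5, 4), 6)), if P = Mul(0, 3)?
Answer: -2160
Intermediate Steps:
P = 0
Mul(Add(-34, Function('H')(-2, P)), Mul(Add(5, 4), 6)) = Mul(Add(-34, -6), Mul(Add(5, 4), 6)) = Mul(-40, Mul(9, 6)) = Mul(-40, 54) = -2160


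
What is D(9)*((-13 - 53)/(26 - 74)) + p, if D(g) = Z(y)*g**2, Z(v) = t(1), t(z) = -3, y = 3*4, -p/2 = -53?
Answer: -1825/8 ≈ -228.13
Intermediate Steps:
p = 106 (p = -2*(-53) = 106)
y = 12
Z(v) = -3
D(g) = -3*g**2
D(9)*((-13 - 53)/(26 - 74)) + p = (-3*9**2)*((-13 - 53)/(26 - 74)) + 106 = (-3*81)*(-66/(-48)) + 106 = -(-16038)*(-1)/48 + 106 = -243*11/8 + 106 = -2673/8 + 106 = -1825/8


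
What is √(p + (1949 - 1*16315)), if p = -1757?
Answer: I*√16123 ≈ 126.98*I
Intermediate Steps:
√(p + (1949 - 1*16315)) = √(-1757 + (1949 - 1*16315)) = √(-1757 + (1949 - 16315)) = √(-1757 - 14366) = √(-16123) = I*√16123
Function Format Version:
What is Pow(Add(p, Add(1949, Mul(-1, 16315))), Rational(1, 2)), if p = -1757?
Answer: Mul(I, Pow(16123, Rational(1, 2))) ≈ Mul(126.98, I)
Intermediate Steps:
Pow(Add(p, Add(1949, Mul(-1, 16315))), Rational(1, 2)) = Pow(Add(-1757, Add(1949, Mul(-1, 16315))), Rational(1, 2)) = Pow(Add(-1757, Add(1949, -16315)), Rational(1, 2)) = Pow(Add(-1757, -14366), Rational(1, 2)) = Pow(-16123, Rational(1, 2)) = Mul(I, Pow(16123, Rational(1, 2)))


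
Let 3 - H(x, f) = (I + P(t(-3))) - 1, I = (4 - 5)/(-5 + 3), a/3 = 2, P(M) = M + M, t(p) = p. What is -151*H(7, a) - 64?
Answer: -2997/2 ≈ -1498.5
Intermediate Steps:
P(M) = 2*M
a = 6 (a = 3*2 = 6)
I = ½ (I = -1/(-2) = -1*(-½) = ½ ≈ 0.50000)
H(x, f) = 19/2 (H(x, f) = 3 - ((½ + 2*(-3)) - 1) = 3 - ((½ - 6) - 1) = 3 - (-11/2 - 1) = 3 - 1*(-13/2) = 3 + 13/2 = 19/2)
-151*H(7, a) - 64 = -151*19/2 - 64 = -2869/2 - 64 = -2997/2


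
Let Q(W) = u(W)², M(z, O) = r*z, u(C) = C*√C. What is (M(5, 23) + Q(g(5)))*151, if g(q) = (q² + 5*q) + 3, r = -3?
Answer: 22478162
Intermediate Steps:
g(q) = 3 + q² + 5*q
u(C) = C^(3/2)
M(z, O) = -3*z
Q(W) = W³ (Q(W) = (W^(3/2))² = W³)
(M(5, 23) + Q(g(5)))*151 = (-3*5 + (3 + 5² + 5*5)³)*151 = (-15 + (3 + 25 + 25)³)*151 = (-15 + 53³)*151 = (-15 + 148877)*151 = 148862*151 = 22478162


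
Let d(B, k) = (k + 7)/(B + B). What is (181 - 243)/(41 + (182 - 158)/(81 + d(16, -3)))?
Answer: -40238/26801 ≈ -1.5014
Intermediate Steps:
d(B, k) = (7 + k)/(2*B) (d(B, k) = (7 + k)/((2*B)) = (7 + k)*(1/(2*B)) = (7 + k)/(2*B))
(181 - 243)/(41 + (182 - 158)/(81 + d(16, -3))) = (181 - 243)/(41 + (182 - 158)/(81 + (½)*(7 - 3)/16)) = -62/(41 + 24/(81 + (½)*(1/16)*4)) = -62/(41 + 24/(81 + ⅛)) = -62/(41 + 24/(649/8)) = -62/(41 + 24*(8/649)) = -62/(41 + 192/649) = -62/26801/649 = -62*649/26801 = -40238/26801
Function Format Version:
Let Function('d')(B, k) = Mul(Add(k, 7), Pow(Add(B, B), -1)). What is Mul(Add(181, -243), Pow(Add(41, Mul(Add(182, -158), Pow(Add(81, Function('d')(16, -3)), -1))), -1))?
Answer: Rational(-40238, 26801) ≈ -1.5014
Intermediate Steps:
Function('d')(B, k) = Mul(Rational(1, 2), Pow(B, -1), Add(7, k)) (Function('d')(B, k) = Mul(Add(7, k), Pow(Mul(2, B), -1)) = Mul(Add(7, k), Mul(Rational(1, 2), Pow(B, -1))) = Mul(Rational(1, 2), Pow(B, -1), Add(7, k)))
Mul(Add(181, -243), Pow(Add(41, Mul(Add(182, -158), Pow(Add(81, Function('d')(16, -3)), -1))), -1)) = Mul(Add(181, -243), Pow(Add(41, Mul(Add(182, -158), Pow(Add(81, Mul(Rational(1, 2), Pow(16, -1), Add(7, -3))), -1))), -1)) = Mul(-62, Pow(Add(41, Mul(24, Pow(Add(81, Mul(Rational(1, 2), Rational(1, 16), 4)), -1))), -1)) = Mul(-62, Pow(Add(41, Mul(24, Pow(Add(81, Rational(1, 8)), -1))), -1)) = Mul(-62, Pow(Add(41, Mul(24, Pow(Rational(649, 8), -1))), -1)) = Mul(-62, Pow(Add(41, Mul(24, Rational(8, 649))), -1)) = Mul(-62, Pow(Add(41, Rational(192, 649)), -1)) = Mul(-62, Pow(Rational(26801, 649), -1)) = Mul(-62, Rational(649, 26801)) = Rational(-40238, 26801)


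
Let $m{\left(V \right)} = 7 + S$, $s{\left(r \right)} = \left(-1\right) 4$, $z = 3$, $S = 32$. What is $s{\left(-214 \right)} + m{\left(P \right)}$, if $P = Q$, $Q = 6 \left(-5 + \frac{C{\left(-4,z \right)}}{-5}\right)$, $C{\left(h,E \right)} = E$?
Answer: $35$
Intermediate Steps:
$Q = - \frac{168}{5}$ ($Q = 6 \left(-5 + \frac{3}{-5}\right) = 6 \left(-5 + 3 \left(- \frac{1}{5}\right)\right) = 6 \left(-5 - \frac{3}{5}\right) = 6 \left(- \frac{28}{5}\right) = - \frac{168}{5} \approx -33.6$)
$s{\left(r \right)} = -4$
$P = - \frac{168}{5} \approx -33.6$
$m{\left(V \right)} = 39$ ($m{\left(V \right)} = 7 + 32 = 39$)
$s{\left(-214 \right)} + m{\left(P \right)} = -4 + 39 = 35$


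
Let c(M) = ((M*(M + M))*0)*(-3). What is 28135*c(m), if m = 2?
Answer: 0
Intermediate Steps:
c(M) = 0 (c(M) = ((M*(2*M))*0)*(-3) = ((2*M**2)*0)*(-3) = 0*(-3) = 0)
28135*c(m) = 28135*0 = 0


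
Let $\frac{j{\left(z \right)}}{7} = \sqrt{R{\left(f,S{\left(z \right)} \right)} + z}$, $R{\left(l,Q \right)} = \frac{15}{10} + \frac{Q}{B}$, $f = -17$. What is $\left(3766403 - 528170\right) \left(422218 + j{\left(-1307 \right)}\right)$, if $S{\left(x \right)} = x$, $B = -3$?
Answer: $1367240260794 + \frac{7555877 i \sqrt{31314}}{2} \approx 1.3672 \cdot 10^{12} + 6.6853 \cdot 10^{8} i$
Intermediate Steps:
$R{\left(l,Q \right)} = \frac{3}{2} - \frac{Q}{3}$ ($R{\left(l,Q \right)} = \frac{15}{10} + \frac{Q}{-3} = 15 \cdot \frac{1}{10} + Q \left(- \frac{1}{3}\right) = \frac{3}{2} - \frac{Q}{3}$)
$j{\left(z \right)} = 7 \sqrt{\frac{3}{2} + \frac{2 z}{3}}$ ($j{\left(z \right)} = 7 \sqrt{\left(\frac{3}{2} - \frac{z}{3}\right) + z} = 7 \sqrt{\frac{3}{2} + \frac{2 z}{3}}$)
$\left(3766403 - 528170\right) \left(422218 + j{\left(-1307 \right)}\right) = \left(3766403 - 528170\right) \left(422218 + \frac{7 \sqrt{54 + 24 \left(-1307\right)}}{6}\right) = 3238233 \left(422218 + \frac{7 \sqrt{54 - 31368}}{6}\right) = 3238233 \left(422218 + \frac{7 \sqrt{-31314}}{6}\right) = 3238233 \left(422218 + \frac{7 i \sqrt{31314}}{6}\right) = 1367240260794 + \frac{7555877 i \sqrt{31314}}{2}$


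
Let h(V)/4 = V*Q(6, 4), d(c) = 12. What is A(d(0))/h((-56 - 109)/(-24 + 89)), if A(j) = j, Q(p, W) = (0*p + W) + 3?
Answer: -13/77 ≈ -0.16883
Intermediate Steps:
Q(p, W) = 3 + W (Q(p, W) = (0 + W) + 3 = W + 3 = 3 + W)
h(V) = 28*V (h(V) = 4*(V*(3 + 4)) = 4*(V*7) = 4*(7*V) = 28*V)
A(d(0))/h((-56 - 109)/(-24 + 89)) = 12/((28*((-56 - 109)/(-24 + 89)))) = 12/((28*(-165/65))) = 12/((28*(-165*1/65))) = 12/((28*(-33/13))) = 12/(-924/13) = 12*(-13/924) = -13/77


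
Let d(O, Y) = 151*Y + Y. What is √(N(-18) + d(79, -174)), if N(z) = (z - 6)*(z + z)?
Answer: 4*I*√1599 ≈ 159.95*I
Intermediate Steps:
N(z) = 2*z*(-6 + z) (N(z) = (-6 + z)*(2*z) = 2*z*(-6 + z))
d(O, Y) = 152*Y
√(N(-18) + d(79, -174)) = √(2*(-18)*(-6 - 18) + 152*(-174)) = √(2*(-18)*(-24) - 26448) = √(864 - 26448) = √(-25584) = 4*I*√1599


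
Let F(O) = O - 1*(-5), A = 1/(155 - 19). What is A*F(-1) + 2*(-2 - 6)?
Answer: -543/34 ≈ -15.971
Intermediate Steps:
A = 1/136 ≈ 0.0073529
F(O) = 5 + O (F(O) = O + 5 = 5 + O)
A*F(-1) + 2*(-2 - 6) = (5 - 1)/136 + 2*(-2 - 6) = (1/136)*4 + 2*(-8) = 1/34 - 16 = -543/34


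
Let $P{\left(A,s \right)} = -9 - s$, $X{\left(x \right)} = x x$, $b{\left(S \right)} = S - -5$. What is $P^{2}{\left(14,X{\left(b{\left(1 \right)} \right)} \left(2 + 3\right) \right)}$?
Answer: $35721$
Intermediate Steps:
$b{\left(S \right)} = 5 + S$ ($b{\left(S \right)} = S + 5 = 5 + S$)
$X{\left(x \right)} = x^{2}$
$P^{2}{\left(14,X{\left(b{\left(1 \right)} \right)} \left(2 + 3\right) \right)} = \left(-9 - \left(5 + 1\right)^{2} \left(2 + 3\right)\right)^{2} = \left(-9 - 6^{2} \cdot 5\right)^{2} = \left(-9 - 36 \cdot 5\right)^{2} = \left(-9 - 180\right)^{2} = \left(-189\right)^{2} = 35721$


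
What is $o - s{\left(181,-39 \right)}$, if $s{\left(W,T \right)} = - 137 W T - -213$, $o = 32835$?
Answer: $-934461$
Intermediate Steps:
$s{\left(W,T \right)} = 213 - 137 T W$ ($s{\left(W,T \right)} = - 137 T W + 213 = 213 - 137 T W$)
$o - s{\left(181,-39 \right)} = 32835 - \left(213 - \left(-5343\right) 181\right) = 32835 - \left(213 + 967083\right) = 32835 - 967296 = -934461$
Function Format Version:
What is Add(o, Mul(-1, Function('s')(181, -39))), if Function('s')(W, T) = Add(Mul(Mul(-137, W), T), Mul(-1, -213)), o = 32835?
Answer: -934461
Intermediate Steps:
Function('s')(W, T) = Add(213, Mul(-137, T, W)) (Function('s')(W, T) = Add(Mul(-137, T, W), 213) = Add(213, Mul(-137, T, W)))
Add(o, Mul(-1, Function('s')(181, -39))) = Add(32835, Mul(-1, Add(213, Mul(-137, -39, 181)))) = Add(32835, Mul(-1, Add(213, 967083))) = Add(32835, Mul(-1, 967296)) = Add(32835, -967296) = -934461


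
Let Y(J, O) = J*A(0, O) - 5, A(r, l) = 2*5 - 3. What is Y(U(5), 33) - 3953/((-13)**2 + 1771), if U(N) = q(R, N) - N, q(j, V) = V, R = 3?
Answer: -13653/1940 ≈ -7.0376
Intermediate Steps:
U(N) = 0 (U(N) = N - N = 0)
A(r, l) = 7 (A(r, l) = 10 - 3 = 7)
Y(J, O) = -5 + 7*J (Y(J, O) = J*7 - 5 = 7*J - 5 = -5 + 7*J)
Y(U(5), 33) - 3953/((-13)**2 + 1771) = (-5 + 7*0) - 3953/((-13)**2 + 1771) = (-5 + 0) - 3953/(169 + 1771) = -5 - 3953/1940 = -13653/1940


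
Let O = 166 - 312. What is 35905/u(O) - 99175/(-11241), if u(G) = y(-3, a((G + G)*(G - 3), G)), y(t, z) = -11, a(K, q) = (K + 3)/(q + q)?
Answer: -402517180/123651 ≈ -3255.3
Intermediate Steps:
O = -146
a(K, q) = (3 + K)/(2*q) (a(K, q) = (3 + K)/((2*q)) = (3 + K)*(1/(2*q)) = (3 + K)/(2*q))
u(G) = -11
35905/u(O) - 99175/(-11241) = 35905/(-11) - 99175/(-11241) = 35905*(-1/11) - 99175*(-1/11241) = -35905/11 + 99175/11241 = -402517180/123651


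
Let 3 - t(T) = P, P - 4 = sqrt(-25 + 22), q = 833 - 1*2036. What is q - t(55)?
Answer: -1202 + I*sqrt(3) ≈ -1202.0 + 1.732*I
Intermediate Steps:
q = -1203 (q = 833 - 2036 = -1203)
P = 4 + I*sqrt(3) (P = 4 + sqrt(-25 + 22) = 4 + sqrt(-3) = 4 + I*sqrt(3) ≈ 4.0 + 1.732*I)
t(T) = -1 - I*sqrt(3) (t(T) = 3 - (4 + I*sqrt(3)) = 3 + (-4 - I*sqrt(3)) = -1 - I*sqrt(3))
q - t(55) = -1203 - (-1 - I*sqrt(3)) = -1203 + (1 + I*sqrt(3)) = -1202 + I*sqrt(3)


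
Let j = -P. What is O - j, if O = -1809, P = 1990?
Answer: 181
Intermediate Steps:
j = -1990 (j = -1*1990 = -1990)
O - j = -1809 - 1*(-1990) = -1809 + 1990 = 181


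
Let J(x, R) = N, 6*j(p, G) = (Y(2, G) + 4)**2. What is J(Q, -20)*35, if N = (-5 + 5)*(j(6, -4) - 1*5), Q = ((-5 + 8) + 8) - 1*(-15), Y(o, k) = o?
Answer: 0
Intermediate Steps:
j(p, G) = 6 (j(p, G) = (2 + 4)**2/6 = (1/6)*6**2 = (1/6)*36 = 6)
Q = 26 (Q = (3 + 8) + 15 = 11 + 15 = 26)
N = 0 (N = (-5 + 5)*(6 - 1*5) = 0*(6 - 5) = 0*1 = 0)
J(x, R) = 0
J(Q, -20)*35 = 0*35 = 0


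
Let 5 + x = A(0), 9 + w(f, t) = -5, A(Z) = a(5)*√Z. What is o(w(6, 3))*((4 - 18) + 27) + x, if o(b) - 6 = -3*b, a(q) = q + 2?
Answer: 619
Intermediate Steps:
a(q) = 2 + q
A(Z) = 7*√Z (A(Z) = (2 + 5)*√Z = 7*√Z)
w(f, t) = -14 (w(f, t) = -9 - 5 = -14)
x = -5 (x = -5 + 7*√0 = -5 + 7*0 = -5 + 0 = -5)
o(b) = 6 - 3*b
o(w(6, 3))*((4 - 18) + 27) + x = (6 - 3*(-14))*((4 - 18) + 27) - 5 = (6 + 42)*(-14 + 27) - 5 = 48*13 - 5 = 624 - 5 = 619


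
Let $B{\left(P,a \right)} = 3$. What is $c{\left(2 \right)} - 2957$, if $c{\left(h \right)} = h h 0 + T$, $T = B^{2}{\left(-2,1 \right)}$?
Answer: $-2948$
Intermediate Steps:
$T = 9$ ($T = 3^{2} = 9$)
$c{\left(h \right)} = 9$ ($c{\left(h \right)} = h h 0 + 9 = h 0 + 9 = 0 + 9 = 9$)
$c{\left(2 \right)} - 2957 = 9 - 2957 = -2948$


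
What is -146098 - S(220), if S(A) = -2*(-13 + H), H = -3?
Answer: -146130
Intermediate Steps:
S(A) = 32 (S(A) = -2*(-13 - 3) = -2*(-16) = 32)
-146098 - S(220) = -146098 - 1*32 = -146098 - 32 = -146130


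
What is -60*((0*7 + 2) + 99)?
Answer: -6060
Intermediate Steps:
-60*((0*7 + 2) + 99) = -60*((0 + 2) + 99) = -60*(2 + 99) = -60*101 = -6060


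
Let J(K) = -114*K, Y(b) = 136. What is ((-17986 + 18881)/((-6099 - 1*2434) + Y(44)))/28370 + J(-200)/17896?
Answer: 135786646877/106580920986 ≈ 1.2740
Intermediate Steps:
((-17986 + 18881)/((-6099 - 1*2434) + Y(44)))/28370 + J(-200)/17896 = ((-17986 + 18881)/((-6099 - 1*2434) + 136))/28370 - 114*(-200)/17896 = (895/((-6099 - 2434) + 136))*(1/28370) + 22800*(1/17896) = (895/(-8533 + 136))*(1/28370) + 2850/2237 = (895/(-8397))*(1/28370) + 2850/2237 = (895*(-1/8397))*(1/28370) + 2850/2237 = -895/8397*1/28370 + 2850/2237 = -179/47644578 + 2850/2237 = 135786646877/106580920986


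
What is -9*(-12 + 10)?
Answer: 18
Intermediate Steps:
-9*(-12 + 10) = -9*(-2) = 18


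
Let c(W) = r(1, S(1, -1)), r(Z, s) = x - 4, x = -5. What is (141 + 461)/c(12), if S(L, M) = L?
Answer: -602/9 ≈ -66.889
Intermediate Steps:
r(Z, s) = -9 (r(Z, s) = -5 - 4 = -9)
c(W) = -9
(141 + 461)/c(12) = (141 + 461)/(-9) = 602*(-⅑) = -602/9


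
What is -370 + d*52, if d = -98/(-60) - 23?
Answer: -22216/15 ≈ -1481.1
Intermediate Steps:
d = -641/30 (d = -98*(-1/60) - 23 = 49/30 - 23 = -641/30 ≈ -21.367)
-370 + d*52 = -370 - 641/30*52 = -370 - 16666/15 = -22216/15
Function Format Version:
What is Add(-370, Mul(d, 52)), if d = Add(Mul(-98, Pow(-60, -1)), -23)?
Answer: Rational(-22216, 15) ≈ -1481.1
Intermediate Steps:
d = Rational(-641, 30) (d = Add(Mul(-98, Rational(-1, 60)), -23) = Add(Rational(49, 30), -23) = Rational(-641, 30) ≈ -21.367)
Add(-370, Mul(d, 52)) = Add(-370, Mul(Rational(-641, 30), 52)) = Add(-370, Rational(-16666, 15)) = Rational(-22216, 15)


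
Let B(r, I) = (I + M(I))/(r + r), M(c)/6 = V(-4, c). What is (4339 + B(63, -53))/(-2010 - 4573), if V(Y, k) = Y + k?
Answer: -546319/829458 ≈ -0.65865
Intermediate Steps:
M(c) = -24 + 6*c (M(c) = 6*(-4 + c) = -24 + 6*c)
B(r, I) = (-24 + 7*I)/(2*r) (B(r, I) = (I + (-24 + 6*I))/(r + r) = (-24 + 7*I)/((2*r)) = (-24 + 7*I)*(1/(2*r)) = (-24 + 7*I)/(2*r))
(4339 + B(63, -53))/(-2010 - 4573) = (4339 + (1/2)*(-24 + 7*(-53))/63)/(-2010 - 4573) = (4339 + (1/2)*(1/63)*(-24 - 371))/(-6583) = (4339 + (1/2)*(1/63)*(-395))*(-1/6583) = (4339 - 395/126)*(-1/6583) = (546319/126)*(-1/6583) = -546319/829458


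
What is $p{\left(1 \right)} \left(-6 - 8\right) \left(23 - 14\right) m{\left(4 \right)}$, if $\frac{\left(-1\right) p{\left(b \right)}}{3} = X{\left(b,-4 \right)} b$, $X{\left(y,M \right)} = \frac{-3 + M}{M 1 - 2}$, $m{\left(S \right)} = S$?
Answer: $1764$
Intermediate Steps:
$X{\left(y,M \right)} = \frac{-3 + M}{-2 + M}$ ($X{\left(y,M \right)} = \frac{-3 + M}{M - 2} = \frac{-3 + M}{-2 + M}$)
$p{\left(b \right)} = - \frac{7 b}{2}$ ($p{\left(b \right)} = - 3 \frac{-3 - 4}{-2 - 4} b = - 3 \frac{1}{-6} \left(-7\right) b = - 3 \left(- \frac{1}{6}\right) \left(-7\right) b = - 3 \frac{7 b}{6} = - \frac{7 b}{2}$)
$p{\left(1 \right)} \left(-6 - 8\right) \left(23 - 14\right) m{\left(4 \right)} = \left(- \frac{7}{2}\right) 1 \left(-6 - 8\right) \left(23 - 14\right) 4 = - \frac{7 \left(\left(-14\right) 9\right)}{2} \cdot 4 = \left(- \frac{7}{2}\right) \left(-126\right) 4 = 441 \cdot 4 = 1764$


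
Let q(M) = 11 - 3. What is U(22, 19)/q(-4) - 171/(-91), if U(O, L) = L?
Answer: 3097/728 ≈ 4.2541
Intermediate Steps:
q(M) = 8
U(22, 19)/q(-4) - 171/(-91) = 19/8 - 171/(-91) = 19*(⅛) - 171*(-1/91) = 19/8 + 171/91 = 3097/728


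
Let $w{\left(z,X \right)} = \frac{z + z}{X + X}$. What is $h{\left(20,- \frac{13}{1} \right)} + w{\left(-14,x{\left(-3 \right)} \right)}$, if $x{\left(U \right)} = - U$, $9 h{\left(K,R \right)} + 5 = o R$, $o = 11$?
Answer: $- \frac{190}{9} \approx -21.111$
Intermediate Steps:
$h{\left(K,R \right)} = - \frac{5}{9} + \frac{11 R}{9}$
$w{\left(z,X \right)} = \frac{z}{X}$ ($w{\left(z,X \right)} = \frac{2 z}{2 X} = 2 z \frac{1}{2 X} = \frac{z}{X}$)
$h{\left(20,- \frac{13}{1} \right)} + w{\left(-14,x{\left(-3 \right)} \right)} = \left(- \frac{5}{9} + \frac{11 \left(- \frac{13}{1}\right)}{9}\right) - \frac{14}{\left(-1\right) \left(-3\right)} = \left(- \frac{5}{9} + \frac{11 \left(\left(-13\right) 1\right)}{9}\right) - \frac{14}{3} = \left(- \frac{5}{9} + \frac{11}{9} \left(-13\right)\right) - \frac{14}{3} = \left(- \frac{5}{9} - \frac{143}{9}\right) - \frac{14}{3} = - \frac{148}{9} - \frac{14}{3} = - \frac{190}{9}$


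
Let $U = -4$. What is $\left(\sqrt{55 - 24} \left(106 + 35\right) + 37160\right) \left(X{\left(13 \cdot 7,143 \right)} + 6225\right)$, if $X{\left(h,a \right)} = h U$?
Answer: $217794760 + 826401 \sqrt{31} \approx 2.224 \cdot 10^{8}$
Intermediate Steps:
$X{\left(h,a \right)} = - 4 h$ ($X{\left(h,a \right)} = h \left(-4\right) = - 4 h$)
$\left(\sqrt{55 - 24} \left(106 + 35\right) + 37160\right) \left(X{\left(13 \cdot 7,143 \right)} + 6225\right) = \left(\sqrt{55 - 24} \left(106 + 35\right) + 37160\right) \left(- 4 \cdot 13 \cdot 7 + 6225\right) = \left(\sqrt{31} \cdot 141 + 37160\right) \left(\left(-4\right) 91 + 6225\right) = \left(141 \sqrt{31} + 37160\right) \left(-364 + 6225\right) = \left(37160 + 141 \sqrt{31}\right) 5861 = 217794760 + 826401 \sqrt{31}$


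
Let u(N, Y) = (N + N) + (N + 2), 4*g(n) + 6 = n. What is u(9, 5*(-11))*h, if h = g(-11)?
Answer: -493/4 ≈ -123.25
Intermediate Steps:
g(n) = -3/2 + n/4
h = -17/4 (h = -3/2 + (¼)*(-11) = -3/2 - 11/4 = -17/4 ≈ -4.2500)
u(N, Y) = 2 + 3*N (u(N, Y) = 2*N + (2 + N) = 2 + 3*N)
u(9, 5*(-11))*h = (2 + 3*9)*(-17/4) = (2 + 27)*(-17/4) = 29*(-17/4) = -493/4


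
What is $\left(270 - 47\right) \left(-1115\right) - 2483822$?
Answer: $-2732467$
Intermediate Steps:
$\left(270 - 47\right) \left(-1115\right) - 2483822 = 223 \left(-1115\right) - 2483822 = -248645 - 2483822 = -2732467$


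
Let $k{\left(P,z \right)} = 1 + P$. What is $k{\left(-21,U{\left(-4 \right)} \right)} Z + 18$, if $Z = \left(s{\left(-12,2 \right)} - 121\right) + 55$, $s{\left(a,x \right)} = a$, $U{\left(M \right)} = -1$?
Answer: $1578$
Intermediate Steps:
$Z = -78$ ($Z = \left(-12 - 121\right) + 55 = -133 + 55 = -78$)
$k{\left(-21,U{\left(-4 \right)} \right)} Z + 18 = \left(1 - 21\right) \left(-78\right) + 18 = \left(-20\right) \left(-78\right) + 18 = 1560 + 18 = 1578$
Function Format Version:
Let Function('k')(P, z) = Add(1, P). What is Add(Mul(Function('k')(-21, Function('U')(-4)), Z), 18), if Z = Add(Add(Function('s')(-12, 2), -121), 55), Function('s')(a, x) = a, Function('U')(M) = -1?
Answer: 1578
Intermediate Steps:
Z = -78 (Z = Add(Add(-12, -121), 55) = Add(-133, 55) = -78)
Add(Mul(Function('k')(-21, Function('U')(-4)), Z), 18) = Add(Mul(Add(1, -21), -78), 18) = Add(Mul(-20, -78), 18) = Add(1560, 18) = 1578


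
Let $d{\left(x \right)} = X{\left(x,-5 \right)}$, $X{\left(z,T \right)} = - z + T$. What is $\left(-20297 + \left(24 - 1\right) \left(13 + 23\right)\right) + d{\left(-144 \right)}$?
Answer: $-19330$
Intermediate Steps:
$X{\left(z,T \right)} = T - z$
$d{\left(x \right)} = -5 - x$
$\left(-20297 + \left(24 - 1\right) \left(13 + 23\right)\right) + d{\left(-144 \right)} = \left(-20297 + \left(24 - 1\right) \left(13 + 23\right)\right) - -139 = \left(-20297 + \left(24 - 1\right) 36\right) + \left(-5 + 144\right) = \left(-20297 + 23 \cdot 36\right) + 139 = \left(-20297 + 828\right) + 139 = -19469 + 139 = -19330$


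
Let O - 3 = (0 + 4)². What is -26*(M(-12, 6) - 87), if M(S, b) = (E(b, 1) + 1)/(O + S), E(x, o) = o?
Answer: 15782/7 ≈ 2254.6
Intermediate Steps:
O = 19 (O = 3 + (0 + 4)² = 3 + 4² = 3 + 16 = 19)
M(S, b) = 2/(19 + S) (M(S, b) = (1 + 1)/(19 + S) = 2/(19 + S))
-26*(M(-12, 6) - 87) = -26*(2/(19 - 12) - 87) = -26*(2/7 - 87) = -26*(-607/7) = 15782/7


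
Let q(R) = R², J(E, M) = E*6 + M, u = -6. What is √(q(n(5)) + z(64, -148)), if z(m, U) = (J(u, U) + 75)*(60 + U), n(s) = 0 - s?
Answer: √9617 ≈ 98.066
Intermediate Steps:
n(s) = -s
J(E, M) = M + 6*E (J(E, M) = 6*E + M = M + 6*E)
z(m, U) = (39 + U)*(60 + U) (z(m, U) = ((U + 6*(-6)) + 75)*(60 + U) = ((U - 36) + 75)*(60 + U) = ((-36 + U) + 75)*(60 + U) = (39 + U)*(60 + U))
√(q(n(5)) + z(64, -148)) = √((-1*5)² + (2340 + (-148)² + 99*(-148))) = √((-5)² + (2340 + 21904 - 14652)) = √(25 + 9592) = √9617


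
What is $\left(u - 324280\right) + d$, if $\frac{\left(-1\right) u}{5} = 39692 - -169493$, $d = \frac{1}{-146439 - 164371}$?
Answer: $- \frac{425873416051}{310810} \approx -1.3702 \cdot 10^{6}$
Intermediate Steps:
$d = - \frac{1}{310810}$ ($d = \frac{1}{-310810} = - \frac{1}{310810} \approx -3.2174 \cdot 10^{-6}$)
$u = -1045925$ ($u = - 5 \left(39692 - -169493\right) = - 5 \left(39692 + 169493\right) = \left(-5\right) 209185 = -1045925$)
$\left(u - 324280\right) + d = \left(-1045925 - 324280\right) - \frac{1}{310810} = -1370205 - \frac{1}{310810} = - \frac{425873416051}{310810}$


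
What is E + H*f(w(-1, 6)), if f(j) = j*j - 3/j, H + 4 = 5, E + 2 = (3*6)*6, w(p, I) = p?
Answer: 110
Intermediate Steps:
E = 106 (E = -2 + (3*6)*6 = -2 + 18*6 = -2 + 108 = 106)
H = 1 (H = -4 + 5 = 1)
f(j) = j² - 3/j
E + H*f(w(-1, 6)) = 106 + 1*((-3 + (-1)³)/(-1)) = 106 + 1*(-(-3 - 1)) = 106 + 1*(-1*(-4)) = 106 + 1*4 = 106 + 4 = 110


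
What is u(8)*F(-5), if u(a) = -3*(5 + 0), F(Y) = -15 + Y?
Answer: 300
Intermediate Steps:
u(a) = -15 (u(a) = -3*5 = -15)
u(8)*F(-5) = -15*(-15 - 5) = -15*(-20) = 300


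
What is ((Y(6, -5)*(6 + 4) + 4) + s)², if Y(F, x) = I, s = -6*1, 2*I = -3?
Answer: 289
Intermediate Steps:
I = -3/2 (I = (½)*(-3) = -3/2 ≈ -1.5000)
s = -6
Y(F, x) = -3/2
((Y(6, -5)*(6 + 4) + 4) + s)² = ((-3*(6 + 4)/2 + 4) - 6)² = ((-3/2*10 + 4) - 6)² = ((-15 + 4) - 6)² = (-11 - 6)² = (-17)² = 289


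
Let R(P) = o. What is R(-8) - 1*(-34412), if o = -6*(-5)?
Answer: 34442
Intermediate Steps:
o = 30
R(P) = 30
R(-8) - 1*(-34412) = 30 - 1*(-34412) = 30 + 34412 = 34442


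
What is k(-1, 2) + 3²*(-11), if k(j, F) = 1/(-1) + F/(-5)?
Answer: -502/5 ≈ -100.40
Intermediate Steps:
k(j, F) = -1 - F/5 (k(j, F) = 1*(-1) + F*(-⅕) = -1 - F/5)
k(-1, 2) + 3²*(-11) = (-1 - ⅕*2) + 3²*(-11) = (-1 - ⅖) + 9*(-11) = -7/5 - 99 = -502/5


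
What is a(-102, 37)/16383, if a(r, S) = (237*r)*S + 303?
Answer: -298045/5461 ≈ -54.577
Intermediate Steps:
a(r, S) = 303 + 237*S*r (a(r, S) = 237*S*r + 303 = 303 + 237*S*r)
a(-102, 37)/16383 = (303 + 237*37*(-102))/16383 = (303 - 894438)*(1/16383) = -894135*1/16383 = -298045/5461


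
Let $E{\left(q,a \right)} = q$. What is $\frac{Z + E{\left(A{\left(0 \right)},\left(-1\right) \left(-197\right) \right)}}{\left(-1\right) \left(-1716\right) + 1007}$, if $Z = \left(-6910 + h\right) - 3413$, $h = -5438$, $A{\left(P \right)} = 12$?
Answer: $- \frac{15749}{2723} \approx -5.7837$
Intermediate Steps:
$Z = -15761$ ($Z = \left(-6910 - 5438\right) - 3413 = -12348 - 3413 = -15761$)
$\frac{Z + E{\left(A{\left(0 \right)},\left(-1\right) \left(-197\right) \right)}}{\left(-1\right) \left(-1716\right) + 1007} = \frac{-15761 + 12}{\left(-1\right) \left(-1716\right) + 1007} = - \frac{15749}{1716 + 1007} = - \frac{15749}{2723}$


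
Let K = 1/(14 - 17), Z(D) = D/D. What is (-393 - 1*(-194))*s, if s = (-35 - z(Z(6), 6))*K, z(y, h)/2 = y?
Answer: -7363/3 ≈ -2454.3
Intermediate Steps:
Z(D) = 1
z(y, h) = 2*y
K = -⅓ (K = 1/(-3) = -⅓ ≈ -0.33333)
s = 37/3 (s = (-35 - 2)*(-⅓) = -37*(-⅓) = 37/3 ≈ 12.333)
(-393 - 1*(-194))*s = (-393 - 1*(-194))*(37/3) = (-393 + 194)*(37/3) = -199*37/3 = -7363/3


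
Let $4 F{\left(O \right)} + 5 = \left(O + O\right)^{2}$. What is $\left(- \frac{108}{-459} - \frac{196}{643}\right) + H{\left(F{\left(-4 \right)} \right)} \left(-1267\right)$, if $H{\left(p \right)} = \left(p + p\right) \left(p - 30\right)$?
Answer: $\frac{49844621543}{87448} \approx 5.6999 \cdot 10^{5}$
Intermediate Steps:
$F{\left(O \right)} = - \frac{5}{4} + O^{2}$ ($F{\left(O \right)} = - \frac{5}{4} + \frac{\left(O + O\right)^{2}}{4} = - \frac{5}{4} + \frac{\left(2 O\right)^{2}}{4} = - \frac{5}{4} + \frac{4 O^{2}}{4} = - \frac{5}{4} + O^{2}$)
$H{\left(p \right)} = 2 p \left(-30 + p\right)$
$\left(- \frac{108}{-459} - \frac{196}{643}\right) + H{\left(F{\left(-4 \right)} \right)} \left(-1267\right) = \left(- \frac{108}{-459} - \frac{196}{643}\right) + 2 \left(- \frac{5}{4} + \left(-4\right)^{2}\right) \left(-30 - \left(\frac{5}{4} - \left(-4\right)^{2}\right)\right) \left(-1267\right) = \left(\left(-108\right) \left(- \frac{1}{459}\right) - \frac{196}{643}\right) + 2 \left(- \frac{5}{4} + 16\right) \left(-30 + \left(- \frac{5}{4} + 16\right)\right) \left(-1267\right) = \left(\frac{4}{17} - \frac{196}{643}\right) + 2 \cdot \frac{59}{4} \left(-30 + \frac{59}{4}\right) \left(-1267\right) = - \frac{760}{10931} + 2 \cdot \frac{59}{4} \left(- \frac{61}{4}\right) \left(-1267\right) = - \frac{760}{10931} - - \frac{4559933}{8} = - \frac{760}{10931} + \frac{4559933}{8} = \frac{49844621543}{87448}$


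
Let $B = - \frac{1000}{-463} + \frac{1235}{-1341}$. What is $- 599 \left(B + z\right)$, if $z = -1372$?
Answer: $\frac{509798286319}{620883} \approx 8.2109 \cdot 10^{5}$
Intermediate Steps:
$B = \frac{769195}{620883}$ ($B = \left(-1000\right) \left(- \frac{1}{463}\right) + 1235 \left(- \frac{1}{1341}\right) = \frac{1000}{463} - \frac{1235}{1341} = \frac{769195}{620883} \approx 1.2389$)
$- 599 \left(B + z\right) = - 599 \left(\frac{769195}{620883} - 1372\right) = \left(-599\right) \left(- \frac{851082281}{620883}\right) = \frac{509798286319}{620883}$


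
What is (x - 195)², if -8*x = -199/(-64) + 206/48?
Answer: 90565485481/2359296 ≈ 38387.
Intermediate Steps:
x = -1421/1536 (x = -(-199/(-64) + 206/48)/8 = -(-199*(-1/64) + 206*(1/48))/8 = -(199/64 + 103/24)/8 = -⅛*1421/192 = -1421/1536 ≈ -0.92513)
(x - 195)² = (-1421/1536 - 195)² = (-300941/1536)² = 90565485481/2359296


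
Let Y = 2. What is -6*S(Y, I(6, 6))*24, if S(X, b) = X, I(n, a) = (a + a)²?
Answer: -288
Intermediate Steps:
I(n, a) = 4*a² (I(n, a) = (2*a)² = 4*a²)
-6*S(Y, I(6, 6))*24 = -6*2*24 = -12*24 = -288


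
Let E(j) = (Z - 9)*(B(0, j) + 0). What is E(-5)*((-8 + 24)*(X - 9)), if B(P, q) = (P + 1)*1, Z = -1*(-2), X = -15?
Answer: 2688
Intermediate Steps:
Z = 2
B(P, q) = 1 + P (B(P, q) = (1 + P)*1 = 1 + P)
E(j) = -7 (E(j) = (2 - 9)*((1 + 0) + 0) = -7*(1 + 0) = -7*1 = -7)
E(-5)*((-8 + 24)*(X - 9)) = -7*(-8 + 24)*(-15 - 9) = -112*(-24) = -7*(-384) = 2688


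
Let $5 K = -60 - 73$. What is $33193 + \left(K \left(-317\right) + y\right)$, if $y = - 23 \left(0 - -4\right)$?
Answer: $\frac{207666}{5} \approx 41533.0$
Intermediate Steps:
$K = - \frac{133}{5}$ ($K = \frac{-60 - 73}{5} = \frac{1}{5} \left(-133\right) = - \frac{133}{5} \approx -26.6$)
$y = -92$ ($y = - 23 \left(0 + 4\right) = \left(-23\right) 4 = -92$)
$33193 + \left(K \left(-317\right) + y\right) = 33193 - - \frac{41701}{5} = 33193 + \left(\frac{42161}{5} - 92\right) = 33193 + \frac{41701}{5} = \frac{207666}{5}$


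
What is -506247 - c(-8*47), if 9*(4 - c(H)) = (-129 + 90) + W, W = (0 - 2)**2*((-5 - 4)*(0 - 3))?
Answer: -1518730/3 ≈ -5.0624e+5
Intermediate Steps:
W = 108 (W = (-2)**2*(-9*(-3)) = 4*27 = 108)
c(H) = -11/3 (c(H) = 4 - ((-129 + 90) + 108)/9 = 4 - (-39 + 108)/9 = 4 - 1/9*69 = 4 - 23/3 = -11/3)
-506247 - c(-8*47) = -506247 - 1*(-11/3) = -506247 + 11/3 = -1518730/3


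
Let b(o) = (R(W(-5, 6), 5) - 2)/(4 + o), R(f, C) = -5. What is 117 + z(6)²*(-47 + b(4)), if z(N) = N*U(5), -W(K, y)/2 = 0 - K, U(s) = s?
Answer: -85941/2 ≈ -42971.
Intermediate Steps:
W(K, y) = 2*K (W(K, y) = -2*(0 - K) = -(-2)*K = 2*K)
b(o) = -7/(4 + o) (b(o) = (-5 - 2)/(4 + o) = -7/(4 + o))
z(N) = 5*N (z(N) = N*5 = 5*N)
117 + z(6)²*(-47 + b(4)) = 117 + (5*6)²*(-47 - 7/(4 + 4)) = 117 + 30²*(-47 - 7/8) = 117 + 900*(-47 - 7*⅛) = 117 + 900*(-47 - 7/8) = 117 + 900*(-383/8) = 117 - 86175/2 = -85941/2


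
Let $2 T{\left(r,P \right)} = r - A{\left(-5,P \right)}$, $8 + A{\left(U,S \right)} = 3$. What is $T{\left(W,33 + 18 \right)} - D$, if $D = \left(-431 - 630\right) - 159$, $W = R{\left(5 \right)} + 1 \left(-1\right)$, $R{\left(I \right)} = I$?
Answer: $\frac{2449}{2} \approx 1224.5$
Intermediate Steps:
$A{\left(U,S \right)} = -5$ ($A{\left(U,S \right)} = -8 + 3 = -5$)
$W = 4$ ($W = 5 + 1 \left(-1\right) = 5 - 1 = 4$)
$T{\left(r,P \right)} = \frac{5}{2} + \frac{r}{2}$ ($T{\left(r,P \right)} = \frac{r - -5}{2} = \frac{r + 5}{2} = \frac{5 + r}{2} = \frac{5}{2} + \frac{r}{2}$)
$D = -1220$ ($D = -1061 - 159 = -1220$)
$T{\left(W,33 + 18 \right)} - D = \left(\frac{5}{2} + \frac{1}{2} \cdot 4\right) - -1220 = \left(\frac{5}{2} + 2\right) + 1220 = \frac{9}{2} + 1220 = \frac{2449}{2}$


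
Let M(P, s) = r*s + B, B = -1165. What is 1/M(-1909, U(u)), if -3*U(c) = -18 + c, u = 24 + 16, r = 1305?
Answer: -1/10735 ≈ -9.3153e-5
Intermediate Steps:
u = 40
U(c) = 6 - c/3 (U(c) = -(-18 + c)/3 = 6 - c/3)
M(P, s) = -1165 + 1305*s (M(P, s) = 1305*s - 1165 = -1165 + 1305*s)
1/M(-1909, U(u)) = 1/(-1165 + 1305*(6 - ⅓*40)) = 1/(-1165 + 1305*(6 - 40/3)) = 1/(-1165 + 1305*(-22/3)) = 1/(-1165 - 9570) = 1/(-10735) = -1/10735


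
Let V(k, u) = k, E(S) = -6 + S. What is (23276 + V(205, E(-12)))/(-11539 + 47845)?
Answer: 2609/4034 ≈ 0.64675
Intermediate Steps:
(23276 + V(205, E(-12)))/(-11539 + 47845) = (23276 + 205)/(-11539 + 47845) = 23481/36306 = 23481*(1/36306) = 2609/4034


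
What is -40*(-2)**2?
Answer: -160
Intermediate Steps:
-40*(-2)**2 = -40*4 = -160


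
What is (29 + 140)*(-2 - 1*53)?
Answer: -9295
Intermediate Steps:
(29 + 140)*(-2 - 1*53) = 169*(-2 - 53) = 169*(-55) = -9295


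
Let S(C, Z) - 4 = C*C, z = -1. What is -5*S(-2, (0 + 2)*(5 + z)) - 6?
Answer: -46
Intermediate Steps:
S(C, Z) = 4 + C² (S(C, Z) = 4 + C*C = 4 + C²)
-5*S(-2, (0 + 2)*(5 + z)) - 6 = -5*(4 + (-2)²) - 6 = -5*(4 + 4) - 6 = -5*8 - 6 = -40 - 6 = -46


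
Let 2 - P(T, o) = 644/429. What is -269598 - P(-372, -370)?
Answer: -115657756/429 ≈ -2.6960e+5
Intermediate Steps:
P(T, o) = 214/429 (P(T, o) = 2 - 644/429 = 214/429)
-269598 - P(-372, -370) = -269598 - 1*214/429 = -269598 - 214/429 = -115657756/429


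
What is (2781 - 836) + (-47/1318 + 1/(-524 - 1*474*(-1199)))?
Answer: 766861238511/394280359 ≈ 1945.0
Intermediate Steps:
(2781 - 836) + (-47/1318 + 1/(-524 - 1*474*(-1199))) = 1945 + (-47*1/1318 - 1/1199/(-524 - 474)) = 1945 + (-47/1318 - 1/1199/(-998)) = 1945 + (-47/1318 - 1/998*(-1/1199)) = 1945 + (-47/1318 + 1/1196602) = 1945 - 14059744/394280359 = 766861238511/394280359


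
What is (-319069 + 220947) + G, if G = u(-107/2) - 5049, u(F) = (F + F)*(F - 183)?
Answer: -155731/2 ≈ -77866.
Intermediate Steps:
u(F) = 2*F*(-183 + F) (u(F) = (2*F)*(-183 + F) = 2*F*(-183 + F))
G = 40513/2 (G = 2*(-107/2)*(-183 - 107/2) - 5049 = 2*(-107/2)*(-473/2) - 5049 = 50611/2 - 5049 = 40513/2 ≈ 20257.)
(-319069 + 220947) + G = (-319069 + 220947) + 40513/2 = -98122 + 40513/2 = -155731/2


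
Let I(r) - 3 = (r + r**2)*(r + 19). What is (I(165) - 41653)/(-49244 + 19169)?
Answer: -999622/6015 ≈ -166.19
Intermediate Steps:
I(r) = 3 + (19 + r)*(r + r**2) (I(r) = 3 + (r + r**2)*(r + 19) = 3 + (r + r**2)*(19 + r) = 3 + (19 + r)*(r + r**2))
(I(165) - 41653)/(-49244 + 19169) = ((3 + 165**3 + 19*165 + 20*165**2) - 41653)/(-49244 + 19169) = ((3 + 4492125 + 3135 + 20*27225) - 41653)/(-30075) = ((3 + 4492125 + 3135 + 544500) - 41653)*(-1/30075) = (5039763 - 41653)*(-1/30075) = 4998110*(-1/30075) = -999622/6015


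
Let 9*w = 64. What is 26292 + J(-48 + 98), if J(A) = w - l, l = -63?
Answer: 237259/9 ≈ 26362.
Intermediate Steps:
w = 64/9 (w = (⅑)*64 = 64/9 ≈ 7.1111)
J(A) = 631/9 (J(A) = 64/9 - 1*(-63) = 64/9 + 63 = 631/9)
26292 + J(-48 + 98) = 26292 + 631/9 = 237259/9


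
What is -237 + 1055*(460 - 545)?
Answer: -89912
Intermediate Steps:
-237 + 1055*(460 - 545) = -237 + 1055*(-85) = -237 - 89675 = -89912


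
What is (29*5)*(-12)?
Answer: -1740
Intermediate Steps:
(29*5)*(-12) = 145*(-12) = -1740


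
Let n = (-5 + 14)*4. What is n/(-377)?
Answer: -36/377 ≈ -0.095491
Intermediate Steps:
n = 36 (n = 9*4 = 36)
n/(-377) = 36/(-377) = 36*(-1/377) = -36/377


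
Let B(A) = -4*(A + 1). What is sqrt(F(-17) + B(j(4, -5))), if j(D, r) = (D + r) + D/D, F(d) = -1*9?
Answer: I*sqrt(13) ≈ 3.6056*I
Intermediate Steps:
F(d) = -9
j(D, r) = 1 + D + r (j(D, r) = (D + r) + 1 = 1 + D + r)
B(A) = -4 - 4*A (B(A) = -4*(1 + A) = -4 - 4*A)
sqrt(F(-17) + B(j(4, -5))) = sqrt(-9 + (-4 - 4*(1 + 4 - 5))) = sqrt(-9 + (-4 - 4*0)) = sqrt(-9 + (-4 + 0)) = sqrt(-9 - 4) = sqrt(-13) = I*sqrt(13)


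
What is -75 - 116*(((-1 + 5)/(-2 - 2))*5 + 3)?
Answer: 157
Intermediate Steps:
-75 - 116*(((-1 + 5)/(-2 - 2))*5 + 3) = -75 - 116*((4/(-4))*5 + 3) = -75 - 116*((4*(-¼))*5 + 3) = -75 - 116*(-1*5 + 3) = -75 - 116*(-5 + 3) = -75 - 116*(-2) = -75 + 232 = 157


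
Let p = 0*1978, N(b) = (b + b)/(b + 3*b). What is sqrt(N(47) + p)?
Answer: sqrt(2)/2 ≈ 0.70711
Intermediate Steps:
N(b) = 1/2 (N(b) = (2*b)/((4*b)) = (2*b)*(1/(4*b)) = 1/2)
p = 0
sqrt(N(47) + p) = sqrt(1/2 + 0) = sqrt(1/2) = sqrt(2)/2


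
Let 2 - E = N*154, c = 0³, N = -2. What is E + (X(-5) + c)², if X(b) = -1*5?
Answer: 335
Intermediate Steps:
X(b) = -5
c = 0
E = 310 (E = 2 - (-2)*154 = 2 - 1*(-308) = 2 + 308 = 310)
E + (X(-5) + c)² = 310 + (-5 + 0)² = 310 + (-5)² = 310 + 25 = 335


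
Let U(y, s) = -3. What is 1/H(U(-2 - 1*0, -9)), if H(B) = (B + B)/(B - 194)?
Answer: 197/6 ≈ 32.833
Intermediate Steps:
H(B) = 2*B/(-194 + B) (H(B) = (2*B)/(-194 + B) = 2*B/(-194 + B))
1/H(U(-2 - 1*0, -9)) = 1/(2*(-3)/(-194 - 3)) = 1/(2*(-3)/(-197)) = 1/(2*(-3)*(-1/197)) = 1/(6/197) = 197/6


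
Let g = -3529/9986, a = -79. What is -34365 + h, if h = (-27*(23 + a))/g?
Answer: -136372917/3529 ≈ -38644.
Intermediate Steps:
g = -3529/9986 (g = -3529*1/9986 = -3529/9986 ≈ -0.35339)
h = -15098832/3529 (h = (-27*(23 - 79))/(-3529/9986) = -27*(-56)*(-9986/3529) = 1512*(-9986/3529) = -15098832/3529 ≈ -4278.5)
-34365 + h = -34365 - 15098832/3529 = -136372917/3529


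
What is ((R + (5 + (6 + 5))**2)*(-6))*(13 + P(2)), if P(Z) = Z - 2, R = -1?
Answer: -19890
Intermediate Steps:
P(Z) = -2 + Z
((R + (5 + (6 + 5))**2)*(-6))*(13 + P(2)) = ((-1 + (5 + (6 + 5))**2)*(-6))*(13 + (-2 + 2)) = ((-1 + (5 + 11)**2)*(-6))*(13 + 0) = ((-1 + 16**2)*(-6))*13 = ((-1 + 256)*(-6))*13 = (255*(-6))*13 = -1530*13 = -19890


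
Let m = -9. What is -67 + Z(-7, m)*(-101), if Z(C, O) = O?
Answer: 842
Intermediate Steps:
-67 + Z(-7, m)*(-101) = -67 - 9*(-101) = -67 + 909 = 842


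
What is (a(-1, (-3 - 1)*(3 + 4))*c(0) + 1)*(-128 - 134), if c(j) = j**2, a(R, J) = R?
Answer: -262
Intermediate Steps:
(a(-1, (-3 - 1)*(3 + 4))*c(0) + 1)*(-128 - 134) = (-1*0**2 + 1)*(-128 - 134) = (-1*0 + 1)*(-262) = (0 + 1)*(-262) = 1*(-262) = -262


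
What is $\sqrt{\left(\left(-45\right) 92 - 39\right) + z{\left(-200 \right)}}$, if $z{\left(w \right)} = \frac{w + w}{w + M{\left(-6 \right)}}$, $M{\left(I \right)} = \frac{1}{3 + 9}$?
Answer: $\frac{i \sqrt{24039469779}}{2399} \approx 64.63 i$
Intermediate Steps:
$M{\left(I \right)} = \frac{1}{12}$
$z{\left(w \right)} = \frac{2 w}{\frac{1}{12} + w}$ ($z{\left(w \right)} = \frac{w + w}{w + \frac{1}{12}} = \frac{2 w}{\frac{1}{12} + w}$)
$\sqrt{\left(\left(-45\right) 92 - 39\right) + z{\left(-200 \right)}} = \sqrt{\left(\left(-45\right) 92 - 39\right) + 24 \left(-200\right) \frac{1}{1 + 12 \left(-200\right)}} = \sqrt{\left(-4140 - 39\right) + 24 \left(-200\right) \frac{1}{1 - 2400}} = \sqrt{-4179 + 24 \left(-200\right) \frac{1}{-2399}} = \sqrt{-4179 + 24 \left(-200\right) \left(- \frac{1}{2399}\right)} = \sqrt{-4179 + \frac{4800}{2399}} = \sqrt{- \frac{10020621}{2399}} = \frac{i \sqrt{24039469779}}{2399}$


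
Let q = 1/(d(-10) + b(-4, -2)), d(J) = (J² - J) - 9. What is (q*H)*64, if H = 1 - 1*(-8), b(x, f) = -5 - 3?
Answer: 192/31 ≈ 6.1936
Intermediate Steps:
d(J) = -9 + J² - J
b(x, f) = -8
H = 9 (H = 1 + 8 = 9)
q = 1/93 (q = 1/((-9 + (-10)² - 1*(-10)) - 8) = 1/((-9 + 100 + 10) - 8) = 1/(101 - 8) = 1/93 ≈ 0.010753)
(q*H)*64 = ((1/93)*9)*64 = (3/31)*64 = 192/31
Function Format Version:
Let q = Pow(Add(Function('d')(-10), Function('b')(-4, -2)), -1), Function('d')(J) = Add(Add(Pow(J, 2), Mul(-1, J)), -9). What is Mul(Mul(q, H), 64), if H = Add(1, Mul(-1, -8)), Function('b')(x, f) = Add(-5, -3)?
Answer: Rational(192, 31) ≈ 6.1936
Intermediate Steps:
Function('d')(J) = Add(-9, Pow(J, 2), Mul(-1, J))
Function('b')(x, f) = -8
H = 9 (H = Add(1, 8) = 9)
q = Rational(1, 93) (q = Pow(Add(Add(-9, Pow(-10, 2), Mul(-1, -10)), -8), -1) = Pow(Add(Add(-9, 100, 10), -8), -1) = Pow(Add(101, -8), -1) = Pow(93, -1) = Rational(1, 93) ≈ 0.010753)
Mul(Mul(q, H), 64) = Mul(Mul(Rational(1, 93), 9), 64) = Mul(Rational(3, 31), 64) = Rational(192, 31)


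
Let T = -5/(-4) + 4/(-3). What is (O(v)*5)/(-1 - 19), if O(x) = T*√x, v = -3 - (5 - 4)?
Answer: I/24 ≈ 0.041667*I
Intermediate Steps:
T = -1/12 (T = -5*(-¼) + 4*(-⅓) = 5/4 - 4/3 = -1/12 ≈ -0.083333)
v = -4 (v = -3 - 1*1 = -3 - 1 = -4)
O(x) = -√x/12
(O(v)*5)/(-1 - 19) = (-I/6*5)/(-1 - 19) = (-I/6*5)/(-20) = (-I/6*5)*(-1/20) = -5*I/6*(-1/20) = I/24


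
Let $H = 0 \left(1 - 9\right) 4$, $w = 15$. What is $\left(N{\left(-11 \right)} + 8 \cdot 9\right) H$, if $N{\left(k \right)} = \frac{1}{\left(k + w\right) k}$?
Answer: $0$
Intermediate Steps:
$H = 0$ ($H = 0 \left(\left(-8\right) 4\right) = 0 \left(-32\right) = 0$)
$N{\left(k \right)} = \frac{1}{k \left(15 + k\right)}$ ($N{\left(k \right)} = \frac{1}{\left(k + 15\right) k} = \frac{1}{\left(15 + k\right) k} = \frac{1}{k \left(15 + k\right)}$)
$\left(N{\left(-11 \right)} + 8 \cdot 9\right) H = \left(\frac{1}{\left(-11\right) \left(15 - 11\right)} + 8 \cdot 9\right) 0 = \left(- \frac{1}{11 \cdot 4} + 72\right) 0 = \left(\left(- \frac{1}{11}\right) \frac{1}{4} + 72\right) 0 = \left(- \frac{1}{44} + 72\right) 0 = \frac{3167}{44} \cdot 0 = 0$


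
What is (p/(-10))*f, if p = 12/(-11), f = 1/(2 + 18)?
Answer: 3/550 ≈ 0.0054545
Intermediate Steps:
f = 1/20 ≈ 0.050000
p = -12/11 (p = 12*(-1/11) = -12/11 ≈ -1.0909)
(p/(-10))*f = (-12/11/(-10))*(1/20) = -⅒*(-12/11)*(1/20) = (6/55)*(1/20) = 3/550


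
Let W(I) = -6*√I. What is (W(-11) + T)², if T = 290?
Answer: 83704 - 3480*I*√11 ≈ 83704.0 - 11542.0*I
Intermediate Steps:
(W(-11) + T)² = (-6*I*√11 + 290)² = (290 - 6*I*√11)²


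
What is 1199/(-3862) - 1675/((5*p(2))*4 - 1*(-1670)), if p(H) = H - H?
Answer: -423559/322477 ≈ -1.3135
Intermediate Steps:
p(H) = 0
1199/(-3862) - 1675/((5*p(2))*4 - 1*(-1670)) = 1199/(-3862) - 1675/((5*0)*4 - 1*(-1670)) = 1199*(-1/3862) - 1675/(0*4 + 1670) = -1199/3862 - 1675/(0 + 1670) = -1199/3862 - 1675/1670 = -1199/3862 - 1675*1/1670 = -1199/3862 - 335/334 = -423559/322477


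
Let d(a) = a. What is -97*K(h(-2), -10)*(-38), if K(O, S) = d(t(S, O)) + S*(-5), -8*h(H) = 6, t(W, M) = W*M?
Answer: 211945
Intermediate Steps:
t(W, M) = M*W
h(H) = -¾ (h(H) = -⅛*6 = -¾)
K(O, S) = -5*S + O*S (K(O, S) = O*S + S*(-5) = O*S - 5*S = -5*S + O*S)
-97*K(h(-2), -10)*(-38) = -(-970)*(-5 - ¾)*(-38) = -(-970)*(-23)/4*(-38) = -97*115/2*(-38) = -11155/2*(-38) = 211945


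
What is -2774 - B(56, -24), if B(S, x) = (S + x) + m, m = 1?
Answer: -2807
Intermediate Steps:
B(S, x) = 1 + S + x (B(S, x) = (S + x) + 1 = 1 + S + x)
-2774 - B(56, -24) = -2774 - (1 + 56 - 24) = -2774 - 1*33 = -2774 - 33 = -2807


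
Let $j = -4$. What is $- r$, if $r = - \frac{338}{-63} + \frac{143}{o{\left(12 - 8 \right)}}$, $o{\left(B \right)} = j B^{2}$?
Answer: $- \frac{12623}{4032} \approx -3.1307$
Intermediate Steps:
$o{\left(B \right)} = - 4 B^{2}$
$r = \frac{12623}{4032}$ ($r = - \frac{338}{-63} + \frac{143}{\left(-4\right) \left(12 - 8\right)^{2}} = \left(-338\right) \left(- \frac{1}{63}\right) + \frac{143}{\left(-4\right) \left(12 - 8\right)^{2}} = \frac{338}{63} + \frac{143}{\left(-4\right) 4^{2}} = \frac{338}{63} + \frac{143}{\left(-4\right) 16} = \frac{338}{63} + \frac{143}{-64} = \frac{338}{63} + 143 \left(- \frac{1}{64}\right) = \frac{338}{63} - \frac{143}{64} = \frac{12623}{4032} \approx 3.1307$)
$- r = \left(-1\right) \frac{12623}{4032} = - \frac{12623}{4032}$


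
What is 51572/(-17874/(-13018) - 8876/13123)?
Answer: 4405156828204/59506367 ≈ 74028.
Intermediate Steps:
51572/(-17874/(-13018) - 8876/13123) = 51572/(-17874*(-1/13018) - 8876*1/13123) = 51572/(8937/6509 - 8876/13123) = 51572/(59506367/85417607) = 51572*(85417607/59506367) = 4405156828204/59506367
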